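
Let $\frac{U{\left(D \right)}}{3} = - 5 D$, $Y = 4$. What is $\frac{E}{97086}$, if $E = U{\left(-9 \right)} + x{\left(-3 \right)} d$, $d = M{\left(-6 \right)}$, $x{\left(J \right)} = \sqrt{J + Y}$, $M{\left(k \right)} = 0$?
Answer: $\frac{45}{32362} \approx 0.0013905$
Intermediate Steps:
$x{\left(J \right)} = \sqrt{4 + J}$ ($x{\left(J \right)} = \sqrt{J + 4} = \sqrt{4 + J}$)
$d = 0$
$U{\left(D \right)} = - 15 D$ ($U{\left(D \right)} = 3 \left(- 5 D\right) = - 15 D$)
$E = 135$ ($E = \left(-15\right) \left(-9\right) + \sqrt{4 - 3} \cdot 0 = 135 + \sqrt{1} \cdot 0 = 135 + 1 \cdot 0 = 135 + 0 = 135$)
$\frac{E}{97086} = \frac{135}{97086} = 135 \cdot \frac{1}{97086} = \frac{45}{32362}$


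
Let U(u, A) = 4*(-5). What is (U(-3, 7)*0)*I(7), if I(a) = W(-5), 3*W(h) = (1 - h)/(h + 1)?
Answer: 0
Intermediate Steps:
U(u, A) = -20
W(h) = (1 - h)/(3*(1 + h)) (W(h) = ((1 - h)/(h + 1))/3 = ((1 - h)/(1 + h))/3 = (1 - h)/(3*(1 + h)))
I(a) = -½ (I(a) = (1 - 1*(-5))/(3*(1 - 5)) = (⅓)*(1 + 5)/(-4) = (⅓)*(-¼)*6 = -½)
(U(-3, 7)*0)*I(7) = -20*0*(-½) = 0*(-½) = 0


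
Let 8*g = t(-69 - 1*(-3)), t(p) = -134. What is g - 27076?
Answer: -108371/4 ≈ -27093.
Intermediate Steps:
g = -67/4 (g = (⅛)*(-134) = -67/4 ≈ -16.750)
g - 27076 = -67/4 - 27076 = -108371/4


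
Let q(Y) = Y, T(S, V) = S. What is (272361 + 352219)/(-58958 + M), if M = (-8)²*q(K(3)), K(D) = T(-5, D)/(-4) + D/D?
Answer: -312290/29407 ≈ -10.620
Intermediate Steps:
K(D) = 9/4 (K(D) = -5/(-4) + D/D = -5*(-¼) + 1 = 5/4 + 1 = 9/4)
M = 144 (M = (-8)²*(9/4) = 64*(9/4) = 144)
(272361 + 352219)/(-58958 + M) = (272361 + 352219)/(-58958 + 144) = 624580/(-58814) = 624580*(-1/58814) = -312290/29407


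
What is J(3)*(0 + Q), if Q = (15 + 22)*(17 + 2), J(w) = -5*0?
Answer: 0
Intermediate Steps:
J(w) = 0
Q = 703 (Q = 37*19 = 703)
J(3)*(0 + Q) = 0*(0 + 703) = 0*703 = 0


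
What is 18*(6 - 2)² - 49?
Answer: 239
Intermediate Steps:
18*(6 - 2)² - 49 = 18*4² - 49 = 18*16 - 49 = 288 - 49 = 239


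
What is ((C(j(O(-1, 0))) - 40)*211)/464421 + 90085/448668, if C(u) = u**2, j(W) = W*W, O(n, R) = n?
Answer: 12715092271/69456947076 ≈ 0.18306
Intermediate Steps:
j(W) = W**2
((C(j(O(-1, 0))) - 40)*211)/464421 + 90085/448668 = ((((-1)**2)**2 - 40)*211)/464421 + 90085/448668 = ((1**2 - 40)*211)*(1/464421) + 90085*(1/448668) = ((1 - 40)*211)*(1/464421) + 90085/448668 = -39*211*(1/464421) + 90085/448668 = -8229*1/464421 + 90085/448668 = -2743/154807 + 90085/448668 = 12715092271/69456947076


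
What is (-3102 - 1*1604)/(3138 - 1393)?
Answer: -4706/1745 ≈ -2.6968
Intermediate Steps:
(-3102 - 1*1604)/(3138 - 1393) = (-3102 - 1604)/1745 = -4706*1/1745 = -4706/1745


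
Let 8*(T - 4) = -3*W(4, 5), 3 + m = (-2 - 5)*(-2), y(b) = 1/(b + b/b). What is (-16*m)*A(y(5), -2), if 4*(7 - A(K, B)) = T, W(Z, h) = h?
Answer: -2277/2 ≈ -1138.5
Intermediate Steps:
y(b) = 1/(1 + b) (y(b) = 1/(b + 1) = 1/(1 + b))
m = 11 (m = -3 + (-2 - 5)*(-2) = -3 - 7*(-2) = -3 + 14 = 11)
T = 17/8 (T = 4 + (-3*5)/8 = 4 + (1/8)*(-15) = 4 - 15/8 = 17/8 ≈ 2.1250)
A(K, B) = 207/32 (A(K, B) = 7 - 1/4*17/8 = 7 - 17/32 = 207/32)
(-16*m)*A(y(5), -2) = -16*11*(207/32) = -176*207/32 = -2277/2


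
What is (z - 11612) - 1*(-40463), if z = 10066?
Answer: 38917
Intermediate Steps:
(z - 11612) - 1*(-40463) = (10066 - 11612) - 1*(-40463) = -1546 + 40463 = 38917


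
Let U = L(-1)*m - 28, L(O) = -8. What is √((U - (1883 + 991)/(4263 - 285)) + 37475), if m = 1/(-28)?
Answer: 10*√8065570695/4641 ≈ 193.51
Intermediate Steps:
m = -1/28 ≈ -0.035714
U = -194/7 (U = -8*(-1/28) - 28 = 2/7 - 28 = -194/7 ≈ -27.714)
√((U - (1883 + 991)/(4263 - 285)) + 37475) = √((-194/7 - (1883 + 991)/(4263 - 285)) + 37475) = √((-194/7 - 2874/3978) + 37475) = √((-194/7 - 1*479/663) + 37475) = √((-194/7 - 479/663) + 37475) = √(-131975/4641 + 37475) = √(173789500/4641) = 10*√8065570695/4641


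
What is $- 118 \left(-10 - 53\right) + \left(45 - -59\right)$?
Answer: $7538$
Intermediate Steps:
$- 118 \left(-10 - 53\right) + \left(45 - -59\right) = - 118 \left(-10 - 53\right) + \left(45 + 59\right) = \left(-118\right) \left(-63\right) + 104 = 7434 + 104 = 7538$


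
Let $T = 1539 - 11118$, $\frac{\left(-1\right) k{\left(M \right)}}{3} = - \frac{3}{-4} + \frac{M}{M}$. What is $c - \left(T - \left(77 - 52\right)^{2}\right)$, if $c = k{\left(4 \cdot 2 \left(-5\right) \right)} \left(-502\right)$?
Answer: $\frac{25679}{2} \approx 12840.0$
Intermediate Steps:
$k{\left(M \right)} = - \frac{21}{4}$ ($k{\left(M \right)} = - 3 \left(- \frac{3}{-4} + \frac{M}{M}\right) = - 3 \left(\left(-3\right) \left(- \frac{1}{4}\right) + 1\right) = - 3 \left(\frac{3}{4} + 1\right) = \left(-3\right) \frac{7}{4} = - \frac{21}{4}$)
$T = -9579$
$c = \frac{5271}{2}$ ($c = \left(- \frac{21}{4}\right) \left(-502\right) = \frac{5271}{2} \approx 2635.5$)
$c - \left(T - \left(77 - 52\right)^{2}\right) = \frac{5271}{2} + \left(\left(77 - 52\right)^{2} - -9579\right) = \frac{5271}{2} + \left(25^{2} + 9579\right) = \frac{5271}{2} + \left(625 + 9579\right) = \frac{5271}{2} + 10204 = \frac{25679}{2}$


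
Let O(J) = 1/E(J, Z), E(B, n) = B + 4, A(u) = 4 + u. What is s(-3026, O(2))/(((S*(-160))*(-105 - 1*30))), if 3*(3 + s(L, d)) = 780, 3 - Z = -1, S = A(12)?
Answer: 257/345600 ≈ 0.00074363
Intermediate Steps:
S = 16 (S = 4 + 12 = 16)
Z = 4 (Z = 3 - 1*(-1) = 3 + 1 = 4)
E(B, n) = 4 + B
O(J) = 1/(4 + J)
s(L, d) = 257 (s(L, d) = -3 + (1/3)*780 = -3 + 260 = 257)
s(-3026, O(2))/(((S*(-160))*(-105 - 1*30))) = 257/(((16*(-160))*(-105 - 1*30))) = 257/((-2560*(-105 - 30))) = 257/((-2560*(-135))) = 257/345600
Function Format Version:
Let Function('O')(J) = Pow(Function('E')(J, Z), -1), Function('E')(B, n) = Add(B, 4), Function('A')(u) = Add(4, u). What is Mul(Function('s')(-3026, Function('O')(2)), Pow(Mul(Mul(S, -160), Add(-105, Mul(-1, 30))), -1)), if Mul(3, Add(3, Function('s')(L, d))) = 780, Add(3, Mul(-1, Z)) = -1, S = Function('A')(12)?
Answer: Rational(257, 345600) ≈ 0.00074363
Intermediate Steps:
S = 16 (S = Add(4, 12) = 16)
Z = 4 (Z = Add(3, Mul(-1, -1)) = Add(3, 1) = 4)
Function('E')(B, n) = Add(4, B)
Function('O')(J) = Pow(Add(4, J), -1)
Function('s')(L, d) = 257 (Function('s')(L, d) = Add(-3, Mul(Rational(1, 3), 780)) = Add(-3, 260) = 257)
Mul(Function('s')(-3026, Function('O')(2)), Pow(Mul(Mul(S, -160), Add(-105, Mul(-1, 30))), -1)) = Mul(257, Pow(Mul(Mul(16, -160), Add(-105, Mul(-1, 30))), -1)) = Mul(257, Pow(Mul(-2560, Add(-105, -30)), -1)) = Mul(257, Pow(Mul(-2560, -135), -1)) = Mul(257, Pow(345600, -1)) = Mul(257, Rational(1, 345600)) = Rational(257, 345600)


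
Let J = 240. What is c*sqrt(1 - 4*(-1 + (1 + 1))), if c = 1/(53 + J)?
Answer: I*sqrt(3)/293 ≈ 0.0059114*I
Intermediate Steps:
c = 1/293 (c = 1/(53 + 240) = 1/293 ≈ 0.0034130)
c*sqrt(1 - 4*(-1 + (1 + 1))) = sqrt(1 - 4*(-1 + (1 + 1)))/293 = sqrt(1 - 4*(-1 + 2))/293 = sqrt(1 - 4*1)/293 = sqrt(1 - 4)/293 = sqrt(-3)/293 = (I*sqrt(3))/293 = I*sqrt(3)/293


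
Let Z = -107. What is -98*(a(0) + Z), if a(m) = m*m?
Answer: 10486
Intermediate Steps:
a(m) = m**2
-98*(a(0) + Z) = -98*(0**2 - 107) = -98*(0 - 107) = -98*(-107) = 10486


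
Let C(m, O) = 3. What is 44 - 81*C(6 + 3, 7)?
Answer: -199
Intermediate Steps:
44 - 81*C(6 + 3, 7) = 44 - 81*3 = 44 - 243 = -199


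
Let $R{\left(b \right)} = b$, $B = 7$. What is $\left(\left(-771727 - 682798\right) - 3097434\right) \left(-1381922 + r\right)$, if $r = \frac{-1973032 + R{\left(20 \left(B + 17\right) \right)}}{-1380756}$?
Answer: $\frac{2171392689131255080}{345189} \approx 6.2904 \cdot 10^{12}$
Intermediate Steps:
$r = \frac{493138}{345189}$ ($r = \frac{-1973032 + 20 \left(7 + 17\right)}{-1380756} = \left(-1973032 + 20 \cdot 24\right) \left(- \frac{1}{1380756}\right) = \left(-1973032 + 480\right) \left(- \frac{1}{1380756}\right) = \left(-1972552\right) \left(- \frac{1}{1380756}\right) = \frac{493138}{345189} \approx 1.4286$)
$\left(\left(-771727 - 682798\right) - 3097434\right) \left(-1381922 + r\right) = \left(\left(-771727 - 682798\right) - 3097434\right) \left(-1381922 + \frac{493138}{345189}\right) = \left(\left(-771727 - 682798\right) - 3097434\right) \left(- \frac{477023780120}{345189}\right) = \left(-1454525 - 3097434\right) \left(- \frac{477023780120}{345189}\right) = \left(-4551959\right) \left(- \frac{477023780120}{345189}\right) = \frac{2171392689131255080}{345189}$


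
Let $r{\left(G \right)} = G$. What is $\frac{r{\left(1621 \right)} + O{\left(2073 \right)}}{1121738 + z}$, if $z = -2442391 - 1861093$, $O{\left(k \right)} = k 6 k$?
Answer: $- \frac{25785595}{3181746} \approx -8.1042$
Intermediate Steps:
$O{\left(k \right)} = 6 k^{2}$ ($O{\left(k \right)} = 6 k k = 6 k^{2}$)
$z = -4303484$ ($z = -2442391 - 1861093 = -4303484$)
$\frac{r{\left(1621 \right)} + O{\left(2073 \right)}}{1121738 + z} = \frac{1621 + 6 \cdot 2073^{2}}{1121738 - 4303484} = \frac{1621 + 6 \cdot 4297329}{-3181746} = \left(1621 + 25783974\right) \left(- \frac{1}{3181746}\right) = 25785595 \left(- \frac{1}{3181746}\right) = - \frac{25785595}{3181746}$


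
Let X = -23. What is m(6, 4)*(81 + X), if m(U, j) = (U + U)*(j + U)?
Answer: 6960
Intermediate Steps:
m(U, j) = 2*U*(U + j) (m(U, j) = (2*U)*(U + j) = 2*U*(U + j))
m(6, 4)*(81 + X) = (2*6*(6 + 4))*(81 - 23) = (2*6*10)*58 = 120*58 = 6960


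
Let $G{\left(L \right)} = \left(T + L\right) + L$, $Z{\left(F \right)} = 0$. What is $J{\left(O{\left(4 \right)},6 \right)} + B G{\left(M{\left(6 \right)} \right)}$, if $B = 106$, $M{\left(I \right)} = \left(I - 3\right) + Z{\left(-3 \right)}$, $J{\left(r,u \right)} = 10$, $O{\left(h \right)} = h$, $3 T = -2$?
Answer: $\frac{1726}{3} \approx 575.33$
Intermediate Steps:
$T = - \frac{2}{3}$ ($T = \frac{1}{3} \left(-2\right) = - \frac{2}{3} \approx -0.66667$)
$M{\left(I \right)} = -3 + I$ ($M{\left(I \right)} = \left(I - 3\right) + 0 = \left(-3 + I\right) + 0 = -3 + I$)
$G{\left(L \right)} = - \frac{2}{3} + 2 L$ ($G{\left(L \right)} = \left(- \frac{2}{3} + L\right) + L = - \frac{2}{3} + 2 L$)
$J{\left(O{\left(4 \right)},6 \right)} + B G{\left(M{\left(6 \right)} \right)} = 10 + 106 \left(- \frac{2}{3} + 2 \left(-3 + 6\right)\right) = 10 + 106 \left(- \frac{2}{3} + 2 \cdot 3\right) = 10 + 106 \left(- \frac{2}{3} + 6\right) = 10 + 106 \cdot \frac{16}{3} = 10 + \frac{1696}{3} = \frac{1726}{3}$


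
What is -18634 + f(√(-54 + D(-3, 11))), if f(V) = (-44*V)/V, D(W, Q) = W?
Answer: -18678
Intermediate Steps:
f(V) = -44
-18634 + f(√(-54 + D(-3, 11))) = -18634 - 44 = -18678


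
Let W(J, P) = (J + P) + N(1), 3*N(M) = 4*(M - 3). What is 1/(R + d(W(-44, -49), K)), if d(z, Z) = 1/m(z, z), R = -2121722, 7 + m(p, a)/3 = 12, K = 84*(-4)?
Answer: -15/31825829 ≈ -4.7132e-7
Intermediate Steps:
K = -336
m(p, a) = 15 (m(p, a) = -21 + 3*12 = -21 + 36 = 15)
N(M) = -4 + 4*M/3 (N(M) = (4*(M - 3))/3 = (4*(-3 + M))/3 = (-12 + 4*M)/3 = -4 + 4*M/3)
W(J, P) = -8/3 + J + P (W(J, P) = (J + P) + (-4 + (4/3)*1) = (J + P) + (-4 + 4/3) = (J + P) - 8/3 = -8/3 + J + P)
d(z, Z) = 1/15
1/(R + d(W(-44, -49), K)) = 1/(-2121722 + 1/15) = 1/(-31825829/15) = -15/31825829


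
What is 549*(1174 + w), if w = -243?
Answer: 511119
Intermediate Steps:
549*(1174 + w) = 549*(1174 - 243) = 549*931 = 511119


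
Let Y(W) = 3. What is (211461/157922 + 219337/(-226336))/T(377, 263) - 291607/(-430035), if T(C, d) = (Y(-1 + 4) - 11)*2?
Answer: 80541086253904267/122967420405941760 ≈ 0.65498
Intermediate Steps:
T(C, d) = -16 (T(C, d) = (3 - 11)*2 = -8*2 = -16)
(211461/157922 + 219337/(-226336))/T(377, 263) - 291607/(-430035) = (211461/157922 + 219337/(-226336))/(-16) - 291607/(-430035) = (211461*(1/157922) + 219337*(-1/226336))*(-1/16) - 291607*(-1/430035) = (211461/157922 - 219337/226336)*(-1/16) + 291607/430035 = (6611549591/17871716896)*(-1/16) + 291607/430035 = -6611549591/285947470336 + 291607/430035 = 80541086253904267/122967420405941760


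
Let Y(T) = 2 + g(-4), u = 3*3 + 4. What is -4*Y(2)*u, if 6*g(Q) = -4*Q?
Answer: -728/3 ≈ -242.67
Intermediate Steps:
g(Q) = -2*Q/3 (g(Q) = (-4*Q)/6 = -2*Q/3)
u = 13 (u = 9 + 4 = 13)
Y(T) = 14/3 (Y(T) = 2 - ⅔*(-4) = 2 + 8/3 = 14/3)
-4*Y(2)*u = -56*13/3 = -4*182/3 = -728/3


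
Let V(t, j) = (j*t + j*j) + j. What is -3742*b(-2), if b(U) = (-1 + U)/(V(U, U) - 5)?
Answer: 11226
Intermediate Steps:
V(t, j) = j + j² + j*t (V(t, j) = (j*t + j²) + j = (j² + j*t) + j = j + j² + j*t)
b(U) = (-1 + U)/(-5 + U*(1 + 2*U)) (b(U) = (-1 + U)/(U*(1 + U + U) - 5) = (-1 + U)/(U*(1 + 2*U) - 5) = (-1 + U)/(-5 + U*(1 + 2*U)))
-3742*b(-2) = -3742*(-1 - 2)/(-5 - 2*(1 + 2*(-2))) = -3742*(-3)/(-5 - 2*(1 - 4)) = -3742*(-3)/(-5 - 2*(-3)) = -3742*(-3)/(-5 + 6) = -3742*(-3)/1 = -3742*(-3) = 11226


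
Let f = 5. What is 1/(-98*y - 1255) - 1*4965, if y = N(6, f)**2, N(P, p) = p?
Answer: -18395326/3705 ≈ -4965.0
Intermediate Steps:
y = 25 (y = 5**2 = 25)
1/(-98*y - 1255) - 1*4965 = 1/(-98*25 - 1255) - 1*4965 = 1/(-2450 - 1255) - 4965 = 1/(-3705) - 4965 = -1/3705 - 4965 = -18395326/3705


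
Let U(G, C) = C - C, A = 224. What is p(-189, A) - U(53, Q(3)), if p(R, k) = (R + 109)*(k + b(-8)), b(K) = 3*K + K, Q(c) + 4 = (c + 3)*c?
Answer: -15360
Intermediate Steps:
Q(c) = -4 + c*(3 + c) (Q(c) = -4 + (c + 3)*c = -4 + (3 + c)*c = -4 + c*(3 + c))
U(G, C) = 0
b(K) = 4*K
p(R, k) = (-32 + k)*(109 + R) (p(R, k) = (R + 109)*(k + 4*(-8)) = (109 + R)*(k - 32) = (109 + R)*(-32 + k) = (-32 + k)*(109 + R))
p(-189, A) - U(53, Q(3)) = (-3488 - 32*(-189) + 109*224 - 189*224) - 1*0 = (-3488 + 6048 + 24416 - 42336) + 0 = -15360 + 0 = -15360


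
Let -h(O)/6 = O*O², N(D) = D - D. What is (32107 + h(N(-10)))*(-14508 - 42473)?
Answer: -1829488967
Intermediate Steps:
N(D) = 0
h(O) = -6*O³ (h(O) = -6*O*O² = -6*O³)
(32107 + h(N(-10)))*(-14508 - 42473) = (32107 - 6*0³)*(-14508 - 42473) = (32107 - 6*0)*(-56981) = (32107 + 0)*(-56981) = 32107*(-56981) = -1829488967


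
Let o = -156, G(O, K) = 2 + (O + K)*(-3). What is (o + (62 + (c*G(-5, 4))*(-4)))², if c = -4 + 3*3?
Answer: 37636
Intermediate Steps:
G(O, K) = 2 - 3*K - 3*O (G(O, K) = 2 + (K + O)*(-3) = 2 + (-3*K - 3*O) = 2 - 3*K - 3*O)
c = 5 (c = -4 + 9 = 5)
(o + (62 + (c*G(-5, 4))*(-4)))² = (-156 + (62 + (5*(2 - 3*4 - 3*(-5)))*(-4)))² = (-156 + (62 + (5*(2 - 12 + 15))*(-4)))² = (-156 + (62 + (5*5)*(-4)))² = (-156 + (62 + 25*(-4)))² = (-156 + (62 - 100))² = (-156 - 38)² = (-194)² = 37636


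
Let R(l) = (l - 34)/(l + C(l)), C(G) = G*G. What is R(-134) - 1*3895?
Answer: -4958347/1273 ≈ -3895.0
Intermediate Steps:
C(G) = G²
R(l) = (-34 + l)/(l + l²) (R(l) = (l - 34)/(l + l²) = (-34 + l)/(l + l²))
R(-134) - 1*3895 = (-34 - 134)/((-134)*(1 - 134)) - 1*3895 = -1/134*(-168)/(-133) - 3895 = -1/134*(-1/133)*(-168) - 3895 = -12/1273 - 3895 = -4958347/1273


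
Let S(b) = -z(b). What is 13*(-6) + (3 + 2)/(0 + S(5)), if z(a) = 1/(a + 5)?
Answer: -128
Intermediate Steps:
z(a) = 1/(5 + a)
S(b) = -1/(5 + b)
13*(-6) + (3 + 2)/(0 + S(5)) = 13*(-6) + (3 + 2)/(0 - 1/(5 + 5)) = -78 + 5/(0 - 1/10) = -78 + 5/(-1/10) = -78 + 5*(-10) = -78 - 50 = -128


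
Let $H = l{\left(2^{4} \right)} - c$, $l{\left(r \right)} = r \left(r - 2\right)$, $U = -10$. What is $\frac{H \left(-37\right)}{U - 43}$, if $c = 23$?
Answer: $\frac{7437}{53} \approx 140.32$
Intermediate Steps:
$l{\left(r \right)} = r \left(-2 + r\right)$
$H = 201$ ($H = 2^{4} \left(-2 + 2^{4}\right) - 23 = 16 \left(-2 + 16\right) - 23 = 16 \cdot 14 - 23 = 224 - 23 = 201$)
$\frac{H \left(-37\right)}{U - 43} = \frac{201 \left(-37\right)}{-10 - 43} = - \frac{7437}{-53} = \left(-7437\right) \left(- \frac{1}{53}\right) = \frac{7437}{53}$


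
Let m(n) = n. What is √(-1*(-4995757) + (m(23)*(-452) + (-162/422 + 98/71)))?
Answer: 2*√279716648141677/14981 ≈ 2232.8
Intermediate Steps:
√(-1*(-4995757) + (m(23)*(-452) + (-162/422 + 98/71))) = √(-1*(-4995757) + (23*(-452) + (-162/422 + 98/71))) = √(4995757 + (-10396 + (-162*1/422 + 98*(1/71)))) = √(4995757 + (-10396 + (-81/211 + 98/71))) = √(4995757 + (-10396 + 14927/14981)) = √(4995757 - 155727549/14981) = √(74685708068/14981) = 2*√279716648141677/14981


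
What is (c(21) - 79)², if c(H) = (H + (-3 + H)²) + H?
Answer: 82369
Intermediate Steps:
c(H) = (-3 + H)² + 2*H
(c(21) - 79)² = (((-3 + 21)² + 2*21) - 79)² = ((18² + 42) - 79)² = ((324 + 42) - 79)² = (366 - 79)² = 287² = 82369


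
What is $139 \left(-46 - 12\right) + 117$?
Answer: $-7945$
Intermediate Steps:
$139 \left(-46 - 12\right) + 117 = 139 \left(-58\right) + 117 = -8062 + 117 = -7945$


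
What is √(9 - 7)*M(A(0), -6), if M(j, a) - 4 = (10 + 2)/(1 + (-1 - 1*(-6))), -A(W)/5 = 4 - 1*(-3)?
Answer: 6*√2 ≈ 8.4853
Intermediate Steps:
A(W) = -35 (A(W) = -5*(4 - 1*(-3)) = -5*(4 + 3) = -5*7 = -35)
M(j, a) = 6 (M(j, a) = 4 + (10 + 2)/(1 + (-1 - 1*(-6))) = 4 + 12/(1 + (-1 + 6)) = 4 + 12/(1 + 5) = 4 + 12/6 = 4 + 12*(⅙) = 4 + 2 = 6)
√(9 - 7)*M(A(0), -6) = √(9 - 7)*6 = √2*6 = 6*√2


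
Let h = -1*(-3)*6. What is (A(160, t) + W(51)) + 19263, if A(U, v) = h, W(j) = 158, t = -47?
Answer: 19439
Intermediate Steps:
h = 18 (h = 3*6 = 18)
A(U, v) = 18
(A(160, t) + W(51)) + 19263 = (18 + 158) + 19263 = 176 + 19263 = 19439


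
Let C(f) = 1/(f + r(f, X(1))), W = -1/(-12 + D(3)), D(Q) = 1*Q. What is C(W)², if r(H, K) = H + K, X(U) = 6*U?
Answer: 81/3136 ≈ 0.025829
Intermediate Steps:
D(Q) = Q
W = ⅑ (W = -1/(-12 + 3) = -1/(-9) = -1*(-⅑) = ⅑ ≈ 0.11111)
C(f) = 1/(6 + 2*f) (C(f) = 1/(f + (f + 6*1)) = 1/(f + (f + 6)) = 1/(f + (6 + f)) = 1/(6 + 2*f))
C(W)² = (1/(2*(3 + ⅑)))² = (1/(2*(28/9)))² = ((½)*(9/28))² = (9/56)² = 81/3136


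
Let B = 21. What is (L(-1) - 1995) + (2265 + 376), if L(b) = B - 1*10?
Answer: 657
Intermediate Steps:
L(b) = 11 (L(b) = 21 - 1*10 = 21 - 10 = 11)
(L(-1) - 1995) + (2265 + 376) = (11 - 1995) + (2265 + 376) = -1984 + 2641 = 657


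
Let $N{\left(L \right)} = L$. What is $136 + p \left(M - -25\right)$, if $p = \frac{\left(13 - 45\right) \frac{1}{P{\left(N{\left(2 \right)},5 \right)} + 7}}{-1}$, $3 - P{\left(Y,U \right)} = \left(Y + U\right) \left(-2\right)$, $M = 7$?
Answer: $\frac{536}{3} \approx 178.67$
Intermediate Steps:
$P{\left(Y,U \right)} = 3 + 2 U + 2 Y$ ($P{\left(Y,U \right)} = 3 - \left(Y + U\right) \left(-2\right) = 3 - \left(U + Y\right) \left(-2\right) = 3 - \left(- 2 U - 2 Y\right) = 3 + \left(2 U + 2 Y\right) = 3 + 2 U + 2 Y$)
$p = \frac{4}{3}$ ($p = \frac{\left(13 - 45\right) \frac{1}{\left(3 + 2 \cdot 5 + 2 \cdot 2\right) + 7}}{-1} = - \frac{32}{\left(3 + 10 + 4\right) + 7} \left(-1\right) = - \frac{32}{17 + 7} \left(-1\right) = - \frac{32}{24} \left(-1\right) = \left(-32\right) \frac{1}{24} \left(-1\right) = \left(- \frac{4}{3}\right) \left(-1\right) = \frac{4}{3} \approx 1.3333$)
$136 + p \left(M - -25\right) = 136 + \frac{4 \left(7 - -25\right)}{3} = 136 + \frac{4 \left(7 + 25\right)}{3} = 136 + \frac{4}{3} \cdot 32 = 136 + \frac{128}{3} = \frac{536}{3}$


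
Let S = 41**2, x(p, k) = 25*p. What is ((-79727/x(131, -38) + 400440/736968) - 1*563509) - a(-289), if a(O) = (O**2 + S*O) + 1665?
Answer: -16383093350164/100565425 ≈ -1.6291e+5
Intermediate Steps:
S = 1681
a(O) = 1665 + O**2 + 1681*O (a(O) = (O**2 + 1681*O) + 1665 = 1665 + O**2 + 1681*O)
((-79727/x(131, -38) + 400440/736968) - 1*563509) - a(-289) = ((-79727/(25*131) + 400440/736968) - 1*563509) - (1665 + (-289)**2 + 1681*(-289)) = ((-79727/3275 + 400440*(1/736968)) - 563509) - (1665 + 83521 - 485809) = ((-79727*1/3275 + 16685/30707) - 563509) - 1*(-400623) = ((-79727/3275 + 16685/30707) - 563509) + 400623 = (-2393533614/100565425 - 563509) + 400623 = -56671915609939/100565425 + 400623 = -16383093350164/100565425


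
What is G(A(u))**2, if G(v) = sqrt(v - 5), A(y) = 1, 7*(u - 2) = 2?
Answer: -4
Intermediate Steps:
u = 16/7 (u = 2 + (1/7)*2 = 2 + 2/7 = 16/7 ≈ 2.2857)
G(v) = sqrt(-5 + v)
G(A(u))**2 = (sqrt(-5 + 1))**2 = (sqrt(-4))**2 = (2*I)**2 = -4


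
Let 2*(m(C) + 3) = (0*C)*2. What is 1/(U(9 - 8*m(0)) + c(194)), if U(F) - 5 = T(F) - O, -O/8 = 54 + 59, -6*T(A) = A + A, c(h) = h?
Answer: 1/1092 ≈ 0.00091575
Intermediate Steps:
m(C) = -3 (m(C) = -3 + ((0*C)*2)/2 = -3 + (0*2)/2 = -3 + (1/2)*0 = -3 + 0 = -3)
T(A) = -A/3 (T(A) = -(A + A)/6 = -A/3)
O = -904 (O = -8*(54 + 59) = -8*113 = -904)
U(F) = 909 - F/3 (U(F) = 5 + (-F/3 - 1*(-904)) = 5 + (-F/3 + 904) = 5 + (904 - F/3) = 909 - F/3)
1/(U(9 - 8*m(0)) + c(194)) = 1/((909 - (9 - 8*(-3))/3) + 194) = 1/((909 - (9 + 24)/3) + 194) = 1/((909 - 1/3*33) + 194) = 1/((909 - 11) + 194) = 1/(898 + 194) = 1/1092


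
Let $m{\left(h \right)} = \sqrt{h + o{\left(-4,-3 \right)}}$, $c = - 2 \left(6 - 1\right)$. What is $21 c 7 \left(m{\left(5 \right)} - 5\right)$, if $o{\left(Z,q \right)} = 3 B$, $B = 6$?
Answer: $7350 - 1470 \sqrt{23} \approx 300.13$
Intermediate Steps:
$o{\left(Z,q \right)} = 18$ ($o{\left(Z,q \right)} = 3 \cdot 6 = 18$)
$c = -10$ ($c = \left(-2\right) 5 = -10$)
$m{\left(h \right)} = \sqrt{18 + h}$ ($m{\left(h \right)} = \sqrt{h + 18} = \sqrt{18 + h}$)
$21 c 7 \left(m{\left(5 \right)} - 5\right) = 21 \left(-10\right) 7 \left(\sqrt{18 + 5} - 5\right) = 21 \left(- 70 \left(\sqrt{23} - 5\right)\right) = 21 \left(- 70 \left(-5 + \sqrt{23}\right)\right) = 21 \left(350 - 70 \sqrt{23}\right) = 7350 - 1470 \sqrt{23}$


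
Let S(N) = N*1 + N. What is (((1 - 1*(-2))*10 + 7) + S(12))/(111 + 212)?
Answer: 61/323 ≈ 0.18885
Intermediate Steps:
S(N) = 2*N (S(N) = N + N = 2*N)
(((1 - 1*(-2))*10 + 7) + S(12))/(111 + 212) = (((1 - 1*(-2))*10 + 7) + 2*12)/(111 + 212) = (((1 + 2)*10 + 7) + 24)/323 = ((3*10 + 7) + 24)*(1/323) = ((30 + 7) + 24)*(1/323) = (37 + 24)*(1/323) = 61*(1/323) = 61/323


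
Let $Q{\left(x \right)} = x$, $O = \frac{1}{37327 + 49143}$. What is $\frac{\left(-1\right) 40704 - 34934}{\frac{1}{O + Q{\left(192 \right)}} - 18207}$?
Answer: $\frac{1255760304758}{302276915417} \approx 4.1543$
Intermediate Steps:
$O = \frac{1}{86470} \approx 1.1565 \cdot 10^{-5}$
$\frac{\left(-1\right) 40704 - 34934}{\frac{1}{O + Q{\left(192 \right)}} - 18207} = \frac{\left(-1\right) 40704 - 34934}{\frac{1}{\frac{1}{86470} + 192} - 18207} = \frac{-40704 - 34934}{\frac{1}{\frac{16602241}{86470}} - 18207} = - \frac{75638}{\frac{86470}{16602241} - 18207} = - \frac{75638}{- \frac{302276915417}{16602241}} = \left(-75638\right) \left(- \frac{16602241}{302276915417}\right) = \frac{1255760304758}{302276915417}$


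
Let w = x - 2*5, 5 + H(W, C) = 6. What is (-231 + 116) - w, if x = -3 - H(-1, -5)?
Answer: -101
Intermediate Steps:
H(W, C) = 1 (H(W, C) = -5 + 6 = 1)
x = -4 (x = -3 - 1*1 = -3 - 1 = -4)
w = -14 (w = -4 - 2*5 = -4 - 10 = -14)
(-231 + 116) - w = (-231 + 116) - 1*(-14) = -115 + 14 = -101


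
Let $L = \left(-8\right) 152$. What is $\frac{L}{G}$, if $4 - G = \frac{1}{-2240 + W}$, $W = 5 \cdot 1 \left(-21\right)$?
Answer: $- \frac{2851520}{9381} \approx -303.97$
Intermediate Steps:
$L = -1216$
$W = -105$ ($W = 5 \left(-21\right) = -105$)
$G = \frac{9381}{2345}$ ($G = 4 - \frac{1}{-2240 - 105} = 4 - \frac{1}{-2345} = 4 - - \frac{1}{2345} = 4 + \frac{1}{2345} = \frac{9381}{2345} \approx 4.0004$)
$\frac{L}{G} = - \frac{1216}{\frac{9381}{2345}} = \left(-1216\right) \frac{2345}{9381} = - \frac{2851520}{9381}$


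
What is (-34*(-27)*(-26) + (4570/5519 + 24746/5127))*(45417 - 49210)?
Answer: 2561059574160560/28295913 ≈ 9.0510e+7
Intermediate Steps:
(-34*(-27)*(-26) + (4570/5519 + 24746/5127))*(45417 - 49210) = (918*(-26) + (4570*(1/5519) + 24746*(1/5127)))*(-3793) = (-23868 + (4570/5519 + 24746/5127))*(-3793) = (-23868 + 160003564/28295913)*(-3793) = -675206847920/28295913*(-3793) = 2561059574160560/28295913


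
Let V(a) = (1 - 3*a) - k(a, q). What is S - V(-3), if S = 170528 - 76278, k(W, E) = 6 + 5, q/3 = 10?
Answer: 94251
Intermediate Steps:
q = 30 (q = 3*10 = 30)
k(W, E) = 11
V(a) = -10 - 3*a (V(a) = (1 - 3*a) - 1*11 = (1 - 3*a) - 11 = -10 - 3*a)
S = 94250
S - V(-3) = 94250 - (-10 - 3*(-3)) = 94250 - (-10 + 9) = 94250 - 1*(-1) = 94250 + 1 = 94251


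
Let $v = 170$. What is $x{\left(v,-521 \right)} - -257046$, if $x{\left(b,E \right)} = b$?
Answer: $257216$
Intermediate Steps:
$x{\left(v,-521 \right)} - -257046 = 170 - -257046 = 170 + 257046 = 257216$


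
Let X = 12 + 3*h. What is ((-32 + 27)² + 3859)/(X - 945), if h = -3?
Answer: -1942/471 ≈ -4.1231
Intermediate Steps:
X = 3 (X = 12 + 3*(-3) = 12 - 9 = 3)
((-32 + 27)² + 3859)/(X - 945) = ((-32 + 27)² + 3859)/(3 - 945) = ((-5)² + 3859)/(-942) = (25 + 3859)*(-1/942) = 3884*(-1/942) = -1942/471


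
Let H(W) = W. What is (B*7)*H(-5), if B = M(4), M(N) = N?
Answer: -140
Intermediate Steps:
B = 4
(B*7)*H(-5) = (4*7)*(-5) = 28*(-5) = -140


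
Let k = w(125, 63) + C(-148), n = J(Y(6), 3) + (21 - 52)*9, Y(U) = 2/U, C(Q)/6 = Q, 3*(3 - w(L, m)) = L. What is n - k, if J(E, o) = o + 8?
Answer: 1976/3 ≈ 658.67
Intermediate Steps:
w(L, m) = 3 - L/3
C(Q) = 6*Q
J(E, o) = 8 + o
n = -268 (n = (8 + 3) + (21 - 52)*9 = 11 - 31*9 = 11 - 279 = -268)
k = -2780/3 (k = (3 - ⅓*125) + 6*(-148) = (3 - 125/3) - 888 = -116/3 - 888 = -2780/3 ≈ -926.67)
n - k = -268 - 1*(-2780/3) = -268 + 2780/3 = 1976/3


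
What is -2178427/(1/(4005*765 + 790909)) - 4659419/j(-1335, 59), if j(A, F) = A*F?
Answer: -661409917938859351/78765 ≈ -8.3973e+12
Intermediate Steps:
-2178427/(1/(4005*765 + 790909)) - 4659419/j(-1335, 59) = -2178427/(1/(4005*765 + 790909)) - 4659419/((-1335*59)) = -2178427/(1/(3063825 + 790909)) - 4659419/(-78765) = -2178427/(1/3854734) - 4659419*(-1/78765) = -2178427/1/3854734 + 4659419/78765 = -2178427*3854734 + 4659419/78765 = -8397256623418 + 4659419/78765 = -661409917938859351/78765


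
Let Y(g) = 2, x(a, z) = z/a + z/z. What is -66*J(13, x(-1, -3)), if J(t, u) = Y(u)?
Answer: -132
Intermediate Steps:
x(a, z) = 1 + z/a (x(a, z) = z/a + 1 = 1 + z/a)
J(t, u) = 2
-66*J(13, x(-1, -3)) = -66*2 = -132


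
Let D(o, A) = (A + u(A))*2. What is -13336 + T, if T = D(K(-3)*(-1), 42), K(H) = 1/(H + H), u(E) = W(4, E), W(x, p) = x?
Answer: -13244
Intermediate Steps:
u(E) = 4
K(H) = 1/(2*H)
D(o, A) = 8 + 2*A (D(o, A) = (A + 4)*2 = (4 + A)*2 = 8 + 2*A)
T = 92 (T = 8 + 2*42 = 8 + 84 = 92)
-13336 + T = -13336 + 92 = -13244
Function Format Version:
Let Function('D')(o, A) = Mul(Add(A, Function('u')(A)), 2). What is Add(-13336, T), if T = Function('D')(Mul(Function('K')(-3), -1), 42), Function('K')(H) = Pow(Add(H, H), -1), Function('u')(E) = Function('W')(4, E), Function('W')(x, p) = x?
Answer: -13244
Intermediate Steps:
Function('u')(E) = 4
Function('K')(H) = Mul(Rational(1, 2), Pow(H, -1)) (Function('K')(H) = Pow(Mul(2, H), -1) = Mul(Rational(1, 2), Pow(H, -1)))
Function('D')(o, A) = Add(8, Mul(2, A)) (Function('D')(o, A) = Mul(Add(A, 4), 2) = Mul(Add(4, A), 2) = Add(8, Mul(2, A)))
T = 92 (T = Add(8, Mul(2, 42)) = Add(8, 84) = 92)
Add(-13336, T) = Add(-13336, 92) = -13244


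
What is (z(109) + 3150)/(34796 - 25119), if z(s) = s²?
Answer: 15031/9677 ≈ 1.5533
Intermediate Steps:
(z(109) + 3150)/(34796 - 25119) = (109² + 3150)/(34796 - 25119) = (11881 + 3150)/9677 = 15031*(1/9677) = 15031/9677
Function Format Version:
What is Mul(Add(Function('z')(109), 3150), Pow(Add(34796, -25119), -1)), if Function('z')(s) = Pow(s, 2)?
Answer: Rational(15031, 9677) ≈ 1.5533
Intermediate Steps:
Mul(Add(Function('z')(109), 3150), Pow(Add(34796, -25119), -1)) = Mul(Add(Pow(109, 2), 3150), Pow(Add(34796, -25119), -1)) = Mul(Add(11881, 3150), Pow(9677, -1)) = Mul(15031, Rational(1, 9677)) = Rational(15031, 9677)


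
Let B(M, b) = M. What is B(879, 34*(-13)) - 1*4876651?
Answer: -4875772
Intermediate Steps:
B(879, 34*(-13)) - 1*4876651 = 879 - 1*4876651 = 879 - 4876651 = -4875772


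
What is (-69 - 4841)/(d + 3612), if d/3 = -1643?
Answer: 4910/1317 ≈ 3.7282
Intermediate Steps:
d = -4929 (d = 3*(-1643) = -4929)
(-69 - 4841)/(d + 3612) = (-69 - 4841)/(-4929 + 3612) = -4910/(-1317) = -4910*(-1/1317) = 4910/1317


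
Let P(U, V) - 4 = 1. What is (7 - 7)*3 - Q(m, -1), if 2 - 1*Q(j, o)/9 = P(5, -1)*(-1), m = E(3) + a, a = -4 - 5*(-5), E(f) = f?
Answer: -63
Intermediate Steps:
P(U, V) = 5 (P(U, V) = 4 + 1 = 5)
a = 21 (a = -4 + 25 = 21)
m = 24 (m = 3 + 21 = 24)
Q(j, o) = 63 (Q(j, o) = 18 - 45*(-1) = 18 - 9*(-5) = 18 + 45 = 63)
(7 - 7)*3 - Q(m, -1) = (7 - 7)*3 - 1*63 = 0*3 - 63 = 0 - 63 = -63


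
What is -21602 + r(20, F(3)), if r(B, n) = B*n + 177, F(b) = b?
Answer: -21365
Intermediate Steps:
r(B, n) = 177 + B*n
-21602 + r(20, F(3)) = -21602 + (177 + 20*3) = -21602 + (177 + 60) = -21602 + 237 = -21365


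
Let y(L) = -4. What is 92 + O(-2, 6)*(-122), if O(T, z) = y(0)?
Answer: 580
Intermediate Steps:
O(T, z) = -4
92 + O(-2, 6)*(-122) = 92 - 4*(-122) = 92 + 488 = 580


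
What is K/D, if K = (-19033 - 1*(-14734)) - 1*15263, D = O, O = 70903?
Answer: -19562/70903 ≈ -0.27590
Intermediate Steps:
D = 70903
K = -19562 (K = (-19033 + 14734) - 15263 = -4299 - 15263 = -19562)
K/D = -19562/70903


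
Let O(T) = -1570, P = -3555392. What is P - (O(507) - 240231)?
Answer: -3313591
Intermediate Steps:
P - (O(507) - 240231) = -3555392 - (-1570 - 240231) = -3555392 - 1*(-241801) = -3555392 + 241801 = -3313591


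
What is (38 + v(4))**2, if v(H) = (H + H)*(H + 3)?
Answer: 8836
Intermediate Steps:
v(H) = 2*H*(3 + H) (v(H) = (2*H)*(3 + H) = 2*H*(3 + H))
(38 + v(4))**2 = (38 + 2*4*(3 + 4))**2 = (38 + 2*4*7)**2 = (38 + 56)**2 = 94**2 = 8836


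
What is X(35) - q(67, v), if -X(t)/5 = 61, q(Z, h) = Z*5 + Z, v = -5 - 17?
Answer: -707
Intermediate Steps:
v = -22
q(Z, h) = 6*Z (q(Z, h) = 5*Z + Z = 6*Z)
X(t) = -305 (X(t) = -5*61 = -305)
X(35) - q(67, v) = -305 - 6*67 = -305 - 1*402 = -305 - 402 = -707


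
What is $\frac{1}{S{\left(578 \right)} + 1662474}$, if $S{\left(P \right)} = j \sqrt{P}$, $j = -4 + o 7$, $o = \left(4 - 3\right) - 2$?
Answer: $\frac{75567}{125628169579} + \frac{17 \sqrt{2}}{251256339158} \approx 6.0161 \cdot 10^{-7}$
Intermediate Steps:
$o = -1$ ($o = 1 - 2 = -1$)
$j = -11$ ($j = -4 - 7 = -11$)
$S{\left(P \right)} = - 11 \sqrt{P}$
$\frac{1}{S{\left(578 \right)} + 1662474} = \frac{1}{- 11 \sqrt{578} + 1662474} = \frac{1}{- 11 \cdot 17 \sqrt{2} + 1662474} = \frac{1}{- 187 \sqrt{2} + 1662474} = \frac{1}{1662474 - 187 \sqrt{2}}$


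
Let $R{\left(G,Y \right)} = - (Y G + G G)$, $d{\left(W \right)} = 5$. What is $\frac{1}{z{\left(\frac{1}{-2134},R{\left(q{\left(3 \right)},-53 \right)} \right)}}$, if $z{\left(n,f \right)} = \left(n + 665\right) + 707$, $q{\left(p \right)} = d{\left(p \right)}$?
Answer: $\frac{2134}{2927847} \approx 0.00072886$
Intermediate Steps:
$q{\left(p \right)} = 5$
$R{\left(G,Y \right)} = - G^{2} - G Y$ ($R{\left(G,Y \right)} = - (G Y + G^{2}) = - (G^{2} + G Y) = - G^{2} - G Y$)
$z{\left(n,f \right)} = 1372 + n$ ($z{\left(n,f \right)} = \left(665 + n\right) + 707 = 1372 + n$)
$\frac{1}{z{\left(\frac{1}{-2134},R{\left(q{\left(3 \right)},-53 \right)} \right)}} = \frac{1}{1372 + \frac{1}{-2134}} = \frac{1}{1372 - \frac{1}{2134}} = \frac{1}{\frac{2927847}{2134}} = \frac{2134}{2927847}$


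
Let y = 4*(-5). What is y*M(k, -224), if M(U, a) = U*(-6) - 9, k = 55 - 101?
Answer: -5340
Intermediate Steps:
y = -20
k = -46
M(U, a) = -9 - 6*U (M(U, a) = -6*U - 9 = -9 - 6*U)
y*M(k, -224) = -20*(-9 - 6*(-46)) = -20*(-9 + 276) = -20*267 = -5340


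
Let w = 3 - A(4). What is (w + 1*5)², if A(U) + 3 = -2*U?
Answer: 361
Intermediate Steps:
A(U) = -3 - 2*U
w = 14 (w = 3 - (-3 - 2*4) = 3 - (-3 - 8) = 3 - 1*(-11) = 3 + 11 = 14)
(w + 1*5)² = (14 + 1*5)² = (14 + 5)² = 19² = 361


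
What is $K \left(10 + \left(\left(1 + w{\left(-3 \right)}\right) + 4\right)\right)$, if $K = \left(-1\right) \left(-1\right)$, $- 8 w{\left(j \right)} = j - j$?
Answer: $15$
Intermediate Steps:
$w{\left(j \right)} = 0$ ($w{\left(j \right)} = - \frac{j - j}{8} = \left(- \frac{1}{8}\right) 0 = 0$)
$K = 1$
$K \left(10 + \left(\left(1 + w{\left(-3 \right)}\right) + 4\right)\right) = 1 \left(10 + \left(\left(1 + 0\right) + 4\right)\right) = 1 \left(10 + \left(1 + 4\right)\right) = 1 \left(10 + 5\right) = 1 \cdot 15 = 15$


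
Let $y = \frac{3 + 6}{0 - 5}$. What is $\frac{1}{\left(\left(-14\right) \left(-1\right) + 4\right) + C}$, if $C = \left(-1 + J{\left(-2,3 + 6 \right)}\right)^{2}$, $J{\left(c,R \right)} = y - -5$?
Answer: $\frac{25}{571} \approx 0.043783$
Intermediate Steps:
$y = - \frac{9}{5}$ ($y = \frac{9}{-5} = 9 \left(- \frac{1}{5}\right) = - \frac{9}{5} \approx -1.8$)
$J{\left(c,R \right)} = \frac{16}{5}$ ($J{\left(c,R \right)} = - \frac{9}{5} - -5 = - \frac{9}{5} + 5 = \frac{16}{5}$)
$C = \frac{121}{25}$ ($C = \left(-1 + \frac{16}{5}\right)^{2} = \left(\frac{11}{5}\right)^{2} = \frac{121}{25} \approx 4.84$)
$\frac{1}{\left(\left(-14\right) \left(-1\right) + 4\right) + C} = \frac{1}{\left(\left(-14\right) \left(-1\right) + 4\right) + \frac{121}{25}} = \frac{1}{\left(14 + 4\right) + \frac{121}{25}} = \frac{1}{18 + \frac{121}{25}} = \frac{1}{\frac{571}{25}} = \frac{25}{571}$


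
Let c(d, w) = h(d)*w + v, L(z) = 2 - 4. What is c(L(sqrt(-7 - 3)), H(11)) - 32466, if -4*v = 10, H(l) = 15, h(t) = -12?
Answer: -65297/2 ≈ -32649.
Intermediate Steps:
L(z) = -2
v = -5/2 (v = -1/4*10 = -5/2 ≈ -2.5000)
c(d, w) = -5/2 - 12*w (c(d, w) = -12*w - 5/2 = -5/2 - 12*w)
c(L(sqrt(-7 - 3)), H(11)) - 32466 = (-5/2 - 12*15) - 32466 = (-5/2 - 180) - 32466 = -365/2 - 32466 = -65297/2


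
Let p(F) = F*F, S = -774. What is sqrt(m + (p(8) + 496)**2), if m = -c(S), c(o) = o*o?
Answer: 2*I*sqrt(71369) ≈ 534.3*I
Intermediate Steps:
p(F) = F**2
c(o) = o**2
m = -599076 (m = -1*(-774)**2 = -1*599076 = -599076)
sqrt(m + (p(8) + 496)**2) = sqrt(-599076 + (8**2 + 496)**2) = sqrt(-599076 + (64 + 496)**2) = sqrt(-599076 + 560**2) = sqrt(-599076 + 313600) = sqrt(-285476) = 2*I*sqrt(71369)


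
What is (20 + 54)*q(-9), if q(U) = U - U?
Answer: 0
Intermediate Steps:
q(U) = 0
(20 + 54)*q(-9) = (20 + 54)*0 = 74*0 = 0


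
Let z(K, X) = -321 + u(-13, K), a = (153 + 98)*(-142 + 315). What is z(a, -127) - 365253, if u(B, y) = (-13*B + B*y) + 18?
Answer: -929886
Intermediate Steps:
u(B, y) = 18 - 13*B + B*y
a = 43423 (a = 251*173 = 43423)
z(K, X) = -134 - 13*K (z(K, X) = -321 + (18 - 13*(-13) - 13*K) = -321 + (18 + 169 - 13*K) = -321 + (187 - 13*K) = -134 - 13*K)
z(a, -127) - 365253 = (-134 - 13*43423) - 365253 = (-134 - 564499) - 365253 = -564633 - 365253 = -929886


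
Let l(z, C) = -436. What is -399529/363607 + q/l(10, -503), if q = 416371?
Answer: -151569604841/158532652 ≈ -956.08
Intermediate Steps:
-399529/363607 + q/l(10, -503) = -399529/363607 + 416371/(-436) = -399529*1/363607 + 416371*(-1/436) = -399529/363607 - 416371/436 = -151569604841/158532652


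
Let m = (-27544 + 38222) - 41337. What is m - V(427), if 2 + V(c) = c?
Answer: -31084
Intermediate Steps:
V(c) = -2 + c
m = -30659 (m = 10678 - 41337 = -30659)
m - V(427) = -30659 - (-2 + 427) = -30659 - 1*425 = -30659 - 425 = -31084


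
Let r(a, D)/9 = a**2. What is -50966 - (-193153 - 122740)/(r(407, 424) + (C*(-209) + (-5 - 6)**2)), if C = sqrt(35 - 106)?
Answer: -936326100292024/18371659395 + 6001967*I*sqrt(71)/202088253345 ≈ -50966.0 + 0.00025025*I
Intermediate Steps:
C = I*sqrt(71) (C = sqrt(-71) = I*sqrt(71) ≈ 8.4261*I)
r(a, D) = 9*a**2
-50966 - (-193153 - 122740)/(r(407, 424) + (C*(-209) + (-5 - 6)**2)) = -50966 - (-193153 - 122740)/(9*407**2 + ((I*sqrt(71))*(-209) + (-5 - 6)**2)) = -50966 - (-315893)/(9*165649 + (-209*I*sqrt(71) + (-11)**2)) = -50966 - (-315893)/(1490841 + (-209*I*sqrt(71) + 121)) = -50966 - (-315893)/(1490841 + (121 - 209*I*sqrt(71))) = -50966 - (-315893)/(1490962 - 209*I*sqrt(71)) = -50966 + 315893/(1490962 - 209*I*sqrt(71))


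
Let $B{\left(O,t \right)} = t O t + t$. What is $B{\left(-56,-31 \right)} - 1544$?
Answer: $-55391$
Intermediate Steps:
$B{\left(O,t \right)} = t + O t^{2}$ ($B{\left(O,t \right)} = O t t + t = O t^{2} + t = t + O t^{2}$)
$B{\left(-56,-31 \right)} - 1544 = - 31 \left(1 - -1736\right) - 1544 = - 31 \left(1 + 1736\right) - 1544 = \left(-31\right) 1737 - 1544 = -53847 - 1544 = -55391$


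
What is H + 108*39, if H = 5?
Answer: 4217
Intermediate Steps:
H + 108*39 = 5 + 108*39 = 5 + 4212 = 4217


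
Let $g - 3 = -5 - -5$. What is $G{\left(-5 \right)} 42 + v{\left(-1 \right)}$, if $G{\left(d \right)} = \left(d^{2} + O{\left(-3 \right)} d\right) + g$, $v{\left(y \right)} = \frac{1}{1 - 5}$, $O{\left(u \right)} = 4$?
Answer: $\frac{1343}{4} \approx 335.75$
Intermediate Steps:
$v{\left(y \right)} = - \frac{1}{4}$ ($v{\left(y \right)} = \frac{1}{-4} = - \frac{1}{4}$)
$g = 3$ ($g = 3 - 0 = 3 + \left(-5 + 5\right) = 3 + 0 = 3$)
$G{\left(d \right)} = 3 + d^{2} + 4 d$ ($G{\left(d \right)} = \left(d^{2} + 4 d\right) + 3 = 3 + d^{2} + 4 d$)
$G{\left(-5 \right)} 42 + v{\left(-1 \right)} = \left(3 + \left(-5\right)^{2} + 4 \left(-5\right)\right) 42 - \frac{1}{4} = \left(3 + 25 - 20\right) 42 - \frac{1}{4} = 8 \cdot 42 - \frac{1}{4} = 336 - \frac{1}{4} = \frac{1343}{4}$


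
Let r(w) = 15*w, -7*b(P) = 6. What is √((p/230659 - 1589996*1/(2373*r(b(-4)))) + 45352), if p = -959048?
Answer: √62456573875287192010410/1172901015 ≈ 213.07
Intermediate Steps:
b(P) = -6/7 (b(P) = -⅐*6 = -6/7)
√((p/230659 - 1589996*1/(2373*r(b(-4)))) + 45352) = √((-959048/230659 - 1589996/(2373*(15*(-6/7)))) + 45352) = √((-959048*1/230659 - 1589996/(2373*(-90/7))) + 45352) = √((-959048/230659 - 1589996/(-30510)) + 45352) = √((-959048/230659 - 1589996*(-1/30510)) + 45352) = √((-959048/230659 + 794998/15255) + 45352) = √(168743166442/3518703045 + 45352) = √(159748963663282/3518703045) = √62456573875287192010410/1172901015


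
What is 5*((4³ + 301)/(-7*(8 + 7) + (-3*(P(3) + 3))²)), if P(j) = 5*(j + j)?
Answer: 1825/9696 ≈ 0.18822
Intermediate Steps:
P(j) = 10*j (P(j) = 5*(2*j) = 10*j)
5*((4³ + 301)/(-7*(8 + 7) + (-3*(P(3) + 3))²)) = 5*((4³ + 301)/(-7*(8 + 7) + (-3*(10*3 + 3))²)) = 5*((64 + 301)/(-7*15 + (-3*(30 + 3))²)) = 5*(365/(-105 + (-3*33)²)) = 5*(365/(-105 + (-99)²)) = 5*(365/(-105 + 9801)) = 5*(365/9696) = 1825/9696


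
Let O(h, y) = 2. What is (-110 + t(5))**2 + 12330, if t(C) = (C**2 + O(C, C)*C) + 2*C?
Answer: 16555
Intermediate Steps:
t(C) = C**2 + 4*C (t(C) = (C**2 + 2*C) + 2*C = C**2 + 4*C)
(-110 + t(5))**2 + 12330 = (-110 + 5*(4 + 5))**2 + 12330 = (-110 + 5*9)**2 + 12330 = (-110 + 45)**2 + 12330 = (-65)**2 + 12330 = 4225 + 12330 = 16555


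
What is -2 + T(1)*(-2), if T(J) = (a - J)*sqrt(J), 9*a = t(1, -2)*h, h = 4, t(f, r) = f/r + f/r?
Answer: 8/9 ≈ 0.88889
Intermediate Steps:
t(f, r) = 2*f/r
a = -4/9 (a = ((2*1/(-2))*4)/9 = ((2*1*(-1/2))*4)/9 = (-1*4)/9 = (1/9)*(-4) = -4/9 ≈ -0.44444)
T(J) = sqrt(J)*(-4/9 - J) (T(J) = (-4/9 - J)*sqrt(J) = sqrt(J)*(-4/9 - J))
-2 + T(1)*(-2) = -2 + (sqrt(1)*(-4/9 - 1*1))*(-2) = -2 + (1*(-4/9 - 1))*(-2) = -2 + (1*(-13/9))*(-2) = -2 - 13/9*(-2) = -2 + 26/9 = 8/9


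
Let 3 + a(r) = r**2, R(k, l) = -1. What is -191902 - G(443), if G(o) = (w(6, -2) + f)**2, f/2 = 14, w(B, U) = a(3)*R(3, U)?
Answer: -192386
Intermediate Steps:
a(r) = -3 + r**2
w(B, U) = -6 (w(B, U) = (-3 + 3**2)*(-1) = (-3 + 9)*(-1) = 6*(-1) = -6)
f = 28 (f = 2*14 = 28)
G(o) = 484 (G(o) = (-6 + 28)**2 = 22**2 = 484)
-191902 - G(443) = -191902 - 1*484 = -191902 - 484 = -192386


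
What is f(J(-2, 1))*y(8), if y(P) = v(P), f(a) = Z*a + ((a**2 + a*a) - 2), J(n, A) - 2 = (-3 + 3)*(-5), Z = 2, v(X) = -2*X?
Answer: -160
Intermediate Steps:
J(n, A) = 2 (J(n, A) = 2 + (-3 + 3)*(-5) = 2 + 0*(-5) = 2 + 0 = 2)
f(a) = -2 + 2*a + 2*a**2 (f(a) = 2*a + ((a**2 + a*a) - 2) = 2*a + ((a**2 + a**2) - 2) = 2*a + (2*a**2 - 2) = 2*a + (-2 + 2*a**2) = -2 + 2*a + 2*a**2)
y(P) = -2*P
f(J(-2, 1))*y(8) = (-2 + 2*2 + 2*2**2)*(-2*8) = (-2 + 4 + 2*4)*(-16) = (-2 + 4 + 8)*(-16) = 10*(-16) = -160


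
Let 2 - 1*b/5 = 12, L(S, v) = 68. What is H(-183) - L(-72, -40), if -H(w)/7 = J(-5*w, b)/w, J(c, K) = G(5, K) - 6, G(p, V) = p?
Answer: -12451/183 ≈ -68.038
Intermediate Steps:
b = -50 (b = 10 - 5*12 = 10 - 60 = -50)
J(c, K) = -1 (J(c, K) = 5 - 6 = -1)
H(w) = 7/w (H(w) = -(-7)/w = 7/w)
H(-183) - L(-72, -40) = 7/(-183) - 1*68 = 7*(-1/183) - 68 = -7/183 - 68 = -12451/183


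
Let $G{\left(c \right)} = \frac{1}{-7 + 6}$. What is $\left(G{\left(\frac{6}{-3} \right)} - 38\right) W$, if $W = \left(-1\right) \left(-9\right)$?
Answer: $-351$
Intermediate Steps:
$G{\left(c \right)} = -1$ ($G{\left(c \right)} = \frac{1}{-1} = -1$)
$W = 9$
$\left(G{\left(\frac{6}{-3} \right)} - 38\right) W = \left(-1 - 38\right) 9 = \left(-39\right) 9 = -351$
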